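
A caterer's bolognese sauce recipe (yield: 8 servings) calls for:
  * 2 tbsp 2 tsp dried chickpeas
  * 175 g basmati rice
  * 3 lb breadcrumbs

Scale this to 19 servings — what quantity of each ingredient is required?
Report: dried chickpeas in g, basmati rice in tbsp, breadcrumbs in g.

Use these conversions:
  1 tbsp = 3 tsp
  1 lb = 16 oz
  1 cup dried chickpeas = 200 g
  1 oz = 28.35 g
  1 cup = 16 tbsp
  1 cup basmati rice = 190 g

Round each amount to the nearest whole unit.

Scaling factor: 19/8 = 2.375.
dried chickpeas: (2 tbsp + 2 tsp = 8/3 tbsp) × 19/8 ÷ 16 tbsp/cup × 200 g/cup ≈ 79 g
basmati rice: 175 g × 19/8 ÷ 190 g/cup × 16 tbsp/cup = 35 tbsp
breadcrumbs: 3 lb × 19/8 × 16 oz/lb × 28.35 g/oz ≈ 3232 g

dried chickpeas: 79 g; basmati rice: 35 tbsp; breadcrumbs: 3232 g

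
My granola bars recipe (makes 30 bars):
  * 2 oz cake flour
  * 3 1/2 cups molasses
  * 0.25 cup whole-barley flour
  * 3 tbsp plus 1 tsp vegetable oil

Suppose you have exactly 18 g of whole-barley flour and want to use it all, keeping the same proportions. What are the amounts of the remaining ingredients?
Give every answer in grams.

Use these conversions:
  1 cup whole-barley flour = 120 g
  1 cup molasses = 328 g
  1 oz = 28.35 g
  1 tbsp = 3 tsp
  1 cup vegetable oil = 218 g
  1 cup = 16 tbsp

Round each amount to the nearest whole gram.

cake flour: 34 g; molasses: 689 g; vegetable oil: 27 g

The original recipe has 30 g of whole-barley flour, so the scaling factor is 18 ÷ 30 = 3/5 = 0.6.
cake flour: 2 oz × 3/5 × 28.35 g/oz ≈ 34 g
molasses: 3.5 cup × 3/5 × 328 g/cup ≈ 689 g
vegetable oil: (3 tbsp + 1 tsp = 10/3 tbsp) × 3/5 ÷ 16 tbsp/cup × 218 g/cup ≈ 27 g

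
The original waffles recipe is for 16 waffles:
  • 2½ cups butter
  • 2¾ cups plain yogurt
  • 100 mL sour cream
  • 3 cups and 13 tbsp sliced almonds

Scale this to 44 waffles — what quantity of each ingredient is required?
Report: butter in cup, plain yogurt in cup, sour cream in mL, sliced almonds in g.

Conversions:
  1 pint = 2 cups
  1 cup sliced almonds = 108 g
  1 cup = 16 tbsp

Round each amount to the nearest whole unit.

butter: 7 cup; plain yogurt: 8 cup; sour cream: 275 mL; sliced almonds: 1132 g

Scaling factor: 44/16 = 11/4 = 2.75.
butter: 2.5 cup × 11/4 ≈ 7 cup
plain yogurt: 2.75 cup × 11/4 ≈ 8 cup
sour cream: 100 mL × 11/4 = 275 mL
sliced almonds: (3 cup + 13 tbsp = 3.8125 cup) × 11/4 × 108 g/cup ≈ 1132 g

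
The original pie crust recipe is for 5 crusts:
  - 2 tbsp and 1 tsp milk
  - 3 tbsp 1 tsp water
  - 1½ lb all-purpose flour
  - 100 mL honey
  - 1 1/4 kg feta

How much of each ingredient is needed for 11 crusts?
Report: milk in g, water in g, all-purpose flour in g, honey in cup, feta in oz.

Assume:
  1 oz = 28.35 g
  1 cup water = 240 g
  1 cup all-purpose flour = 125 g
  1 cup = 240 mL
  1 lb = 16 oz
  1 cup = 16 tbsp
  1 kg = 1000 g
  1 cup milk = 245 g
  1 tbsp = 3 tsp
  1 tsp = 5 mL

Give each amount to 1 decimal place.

milk: 78.6 g; water: 110.0 g; all-purpose flour: 1496.9 g; honey: 0.9 cup; feta: 97.0 oz

Scaling factor: 11/5 = 2.2.
milk: (2 tbsp + 1 tsp = 7/3 tbsp) × 11/5 ÷ 16 tbsp/cup × 245 g/cup ≈ 78.6 g
water: (3 tbsp + 1 tsp = 10/3 tbsp) × 11/5 ÷ 16 tbsp/cup × 240 g/cup = 110.0 g
all-purpose flour: 1.5 lb × 11/5 × 16 oz/lb × 28.35 g/oz ≈ 1496.9 g
honey: 100 mL × 11/5 ÷ 240 mL/cup ≈ 0.9 cup
feta: 1.25 kg × 11/5 × 1000 g/kg ÷ 28.35 g/oz ≈ 97.0 oz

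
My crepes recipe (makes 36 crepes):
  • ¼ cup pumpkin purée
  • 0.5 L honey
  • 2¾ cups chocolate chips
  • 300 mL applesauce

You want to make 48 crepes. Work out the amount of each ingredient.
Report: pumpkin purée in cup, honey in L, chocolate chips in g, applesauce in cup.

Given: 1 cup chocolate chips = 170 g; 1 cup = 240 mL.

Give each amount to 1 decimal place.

Scaling factor: 48/36 = 4/3.
pumpkin purée: 0.25 cup × 4/3 ≈ 0.3 cup
honey: 0.5 L × 4/3 ≈ 0.7 L
chocolate chips: 2.75 cup × 4/3 × 170 g/cup ≈ 623.3 g
applesauce: 300 mL × 4/3 ÷ 240 mL/cup ≈ 1.7 cup

pumpkin purée: 0.3 cup; honey: 0.7 L; chocolate chips: 623.3 g; applesauce: 1.7 cup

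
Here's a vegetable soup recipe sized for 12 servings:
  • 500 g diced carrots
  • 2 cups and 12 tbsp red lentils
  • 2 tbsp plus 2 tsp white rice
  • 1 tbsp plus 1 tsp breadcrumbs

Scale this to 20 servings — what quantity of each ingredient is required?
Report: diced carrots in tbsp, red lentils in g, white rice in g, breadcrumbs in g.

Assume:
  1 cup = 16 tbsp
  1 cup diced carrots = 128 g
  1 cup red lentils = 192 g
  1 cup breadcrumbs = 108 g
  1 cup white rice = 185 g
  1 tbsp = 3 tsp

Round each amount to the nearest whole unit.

Scaling factor: 20/12 = 5/3.
diced carrots: 500 g × 5/3 ÷ 128 g/cup × 16 tbsp/cup ≈ 104 tbsp
red lentils: (2 cup + 12 tbsp = 2.75 cup) × 5/3 × 192 g/cup = 880 g
white rice: (2 tbsp + 2 tsp = 8/3 tbsp) × 5/3 ÷ 16 tbsp/cup × 185 g/cup ≈ 51 g
breadcrumbs: (1 tbsp + 1 tsp = 4/3 tbsp) × 5/3 ÷ 16 tbsp/cup × 108 g/cup = 15 g

diced carrots: 104 tbsp; red lentils: 880 g; white rice: 51 g; breadcrumbs: 15 g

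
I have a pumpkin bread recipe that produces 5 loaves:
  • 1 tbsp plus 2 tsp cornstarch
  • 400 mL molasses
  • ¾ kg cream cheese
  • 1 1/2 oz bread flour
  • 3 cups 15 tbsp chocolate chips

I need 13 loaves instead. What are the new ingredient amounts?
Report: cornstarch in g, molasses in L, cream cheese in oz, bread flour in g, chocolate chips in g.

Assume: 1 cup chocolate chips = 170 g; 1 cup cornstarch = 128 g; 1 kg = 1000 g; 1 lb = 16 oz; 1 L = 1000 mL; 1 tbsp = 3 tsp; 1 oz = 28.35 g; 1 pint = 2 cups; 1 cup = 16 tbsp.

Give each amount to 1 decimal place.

cornstarch: 34.7 g; molasses: 1.0 L; cream cheese: 68.8 oz; bread flour: 110.6 g; chocolate chips: 1740.4 g

Scaling factor: 13/5 = 2.6.
cornstarch: (1 tbsp + 2 tsp = 5/3 tbsp) × 13/5 ÷ 16 tbsp/cup × 128 g/cup ≈ 34.7 g
molasses: 400 mL × 13/5 ÷ 1000 mL/L ≈ 1.0 L
cream cheese: 0.75 kg × 13/5 × 1000 g/kg ÷ 28.35 g/oz ≈ 68.8 oz
bread flour: 1.5 oz × 13/5 × 28.35 g/oz ≈ 110.6 g
chocolate chips: (3 cup + 15 tbsp = 3.9375 cup) × 13/5 × 170 g/cup ≈ 1740.4 g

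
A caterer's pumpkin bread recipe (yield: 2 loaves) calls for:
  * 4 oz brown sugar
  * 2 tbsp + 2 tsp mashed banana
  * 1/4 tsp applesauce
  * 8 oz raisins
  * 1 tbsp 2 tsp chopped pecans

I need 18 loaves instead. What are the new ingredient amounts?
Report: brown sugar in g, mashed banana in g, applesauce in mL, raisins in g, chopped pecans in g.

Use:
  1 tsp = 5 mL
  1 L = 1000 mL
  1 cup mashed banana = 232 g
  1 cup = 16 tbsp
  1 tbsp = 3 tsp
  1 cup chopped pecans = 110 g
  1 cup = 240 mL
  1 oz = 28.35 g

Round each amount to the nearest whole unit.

Scaling factor: 18/2 = 9.
brown sugar: 4 oz × 9 × 28.35 g/oz ≈ 1021 g
mashed banana: (2 tbsp + 2 tsp = 8/3 tbsp) × 9 ÷ 16 tbsp/cup × 232 g/cup = 348 g
applesauce: 0.25 tsp × 9 × 5 mL/tsp ≈ 11 mL
raisins: 8 oz × 9 × 28.35 g/oz ≈ 2041 g
chopped pecans: (1 tbsp + 2 tsp = 5/3 tbsp) × 9 ÷ 16 tbsp/cup × 110 g/cup ≈ 103 g

brown sugar: 1021 g; mashed banana: 348 g; applesauce: 11 mL; raisins: 2041 g; chopped pecans: 103 g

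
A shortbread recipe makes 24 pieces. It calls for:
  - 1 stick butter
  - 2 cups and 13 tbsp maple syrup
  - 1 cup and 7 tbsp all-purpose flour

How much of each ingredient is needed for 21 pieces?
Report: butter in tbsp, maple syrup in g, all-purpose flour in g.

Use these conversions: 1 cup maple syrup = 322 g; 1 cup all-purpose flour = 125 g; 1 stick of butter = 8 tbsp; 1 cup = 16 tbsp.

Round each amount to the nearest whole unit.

butter: 7 tbsp; maple syrup: 792 g; all-purpose flour: 157 g

Scaling factor: 21/24 = 7/8 = 0.875.
butter: 1 stick × 7/8 × 8 tbsp/stick = 7 tbsp
maple syrup: (2 cup + 13 tbsp = 2.8125 cup) × 7/8 × 322 g/cup ≈ 792 g
all-purpose flour: (1 cup + 7 tbsp = 1.4375 cup) × 7/8 × 125 g/cup ≈ 157 g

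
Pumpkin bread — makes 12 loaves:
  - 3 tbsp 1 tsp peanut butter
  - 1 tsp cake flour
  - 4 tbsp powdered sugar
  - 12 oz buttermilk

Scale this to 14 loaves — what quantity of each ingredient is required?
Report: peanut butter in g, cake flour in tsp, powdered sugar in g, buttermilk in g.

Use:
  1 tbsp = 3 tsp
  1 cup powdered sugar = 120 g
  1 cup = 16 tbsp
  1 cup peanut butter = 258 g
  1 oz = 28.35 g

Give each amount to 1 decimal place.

Scaling factor: 14/12 = 7/6.
peanut butter: (3 tbsp + 1 tsp = 10/3 tbsp) × 7/6 ÷ 16 tbsp/cup × 258 g/cup ≈ 62.7 g
cake flour: 1 tsp × 7/6 ≈ 1.2 tsp
powdered sugar: 4 tbsp × 7/6 ÷ 16 tbsp/cup × 120 g/cup = 35.0 g
buttermilk: 12 oz × 7/6 × 28.35 g/oz = 396.9 g

peanut butter: 62.7 g; cake flour: 1.2 tsp; powdered sugar: 35.0 g; buttermilk: 396.9 g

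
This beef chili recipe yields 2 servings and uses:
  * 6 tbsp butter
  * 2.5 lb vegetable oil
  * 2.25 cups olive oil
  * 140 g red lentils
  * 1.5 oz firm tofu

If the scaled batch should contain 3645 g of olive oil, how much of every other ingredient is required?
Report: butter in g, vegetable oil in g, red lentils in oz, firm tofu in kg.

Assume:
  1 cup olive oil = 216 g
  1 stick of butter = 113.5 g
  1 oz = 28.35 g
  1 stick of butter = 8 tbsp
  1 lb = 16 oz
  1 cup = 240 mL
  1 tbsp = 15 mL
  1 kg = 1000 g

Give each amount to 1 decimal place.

butter: 638.4 g; vegetable oil: 8505.0 g; red lentils: 37.0 oz; firm tofu: 0.3 kg

The original recipe has 486 g of olive oil, so the scaling factor is 3645 ÷ 486 = 15/2 = 7.5.
butter: 6 tbsp × 15/2 ÷ 8 tbsp/stick × 113.5 g/stick ≈ 638.4 g
vegetable oil: 2.5 lb × 15/2 × 16 oz/lb × 28.35 g/oz = 8505.0 g
red lentils: 140 g × 15/2 ÷ 28.35 g/oz ≈ 37.0 oz
firm tofu: 1.5 oz × 15/2 × 28.35 g/oz ÷ 1000 g/kg ≈ 0.3 kg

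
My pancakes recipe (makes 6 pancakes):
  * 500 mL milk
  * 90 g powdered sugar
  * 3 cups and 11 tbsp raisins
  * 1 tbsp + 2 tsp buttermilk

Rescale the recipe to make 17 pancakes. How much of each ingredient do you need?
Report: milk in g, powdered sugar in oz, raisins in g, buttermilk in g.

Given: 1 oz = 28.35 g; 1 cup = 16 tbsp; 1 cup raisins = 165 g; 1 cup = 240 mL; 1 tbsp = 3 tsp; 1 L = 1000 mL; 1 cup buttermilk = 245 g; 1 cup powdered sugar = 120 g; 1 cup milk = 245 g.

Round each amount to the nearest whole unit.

milk: 1446 g; powdered sugar: 9 oz; raisins: 1724 g; buttermilk: 72 g

Scaling factor: 17/6.
milk: 500 mL × 17/6 ÷ 240 mL/cup × 245 g/cup ≈ 1446 g
powdered sugar: 90 g × 17/6 ÷ 28.35 g/oz ≈ 9 oz
raisins: (3 cup + 11 tbsp = 3.6875 cup) × 17/6 × 165 g/cup ≈ 1724 g
buttermilk: (1 tbsp + 2 tsp = 5/3 tbsp) × 17/6 ÷ 16 tbsp/cup × 245 g/cup ≈ 72 g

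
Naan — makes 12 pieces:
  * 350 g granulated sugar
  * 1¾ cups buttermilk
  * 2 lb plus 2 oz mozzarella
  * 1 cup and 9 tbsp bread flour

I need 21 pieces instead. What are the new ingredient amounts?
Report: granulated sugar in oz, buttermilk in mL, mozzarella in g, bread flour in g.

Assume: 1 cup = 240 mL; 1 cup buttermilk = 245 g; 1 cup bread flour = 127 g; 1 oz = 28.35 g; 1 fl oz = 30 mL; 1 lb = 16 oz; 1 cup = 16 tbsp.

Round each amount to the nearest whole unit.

granulated sugar: 22 oz; buttermilk: 735 mL; mozzarella: 1687 g; bread flour: 347 g

Scaling factor: 21/12 = 7/4 = 1.75.
granulated sugar: 350 g × 7/4 ÷ 28.35 g/oz ≈ 22 oz
buttermilk: 1.75 cup × 7/4 × 240 mL/cup = 735 mL
mozzarella: (2 lb + 2 oz = 2.125 lb) × 7/4 × 16 oz/lb × 28.35 g/oz ≈ 1687 g
bread flour: (1 cup + 9 tbsp = 1.5625 cup) × 7/4 × 127 g/cup ≈ 347 g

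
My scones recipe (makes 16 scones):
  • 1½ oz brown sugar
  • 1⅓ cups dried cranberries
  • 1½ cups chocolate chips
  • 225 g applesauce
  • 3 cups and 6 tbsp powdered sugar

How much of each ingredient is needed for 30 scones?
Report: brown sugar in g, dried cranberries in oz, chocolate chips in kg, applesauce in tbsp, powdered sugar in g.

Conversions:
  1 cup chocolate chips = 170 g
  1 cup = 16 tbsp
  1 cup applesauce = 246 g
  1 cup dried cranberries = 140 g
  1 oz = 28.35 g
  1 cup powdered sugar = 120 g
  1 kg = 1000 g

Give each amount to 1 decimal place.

Scaling factor: 30/16 = 15/8 = 1.875.
brown sugar: 1.5 oz × 15/8 × 28.35 g/oz ≈ 79.7 g
dried cranberries: 4/3 cup × 15/8 × 140 g/cup ÷ 28.35 g/oz ≈ 12.3 oz
chocolate chips: 1.5 cup × 15/8 × 170 g/cup ÷ 1000 g/kg ≈ 0.5 kg
applesauce: 225 g × 15/8 ÷ 246 g/cup × 16 tbsp/cup ≈ 27.4 tbsp
powdered sugar: (3 cup + 6 tbsp = 3.375 cup) × 15/8 × 120 g/cup ≈ 759.4 g

brown sugar: 79.7 g; dried cranberries: 12.3 oz; chocolate chips: 0.5 kg; applesauce: 27.4 tbsp; powdered sugar: 759.4 g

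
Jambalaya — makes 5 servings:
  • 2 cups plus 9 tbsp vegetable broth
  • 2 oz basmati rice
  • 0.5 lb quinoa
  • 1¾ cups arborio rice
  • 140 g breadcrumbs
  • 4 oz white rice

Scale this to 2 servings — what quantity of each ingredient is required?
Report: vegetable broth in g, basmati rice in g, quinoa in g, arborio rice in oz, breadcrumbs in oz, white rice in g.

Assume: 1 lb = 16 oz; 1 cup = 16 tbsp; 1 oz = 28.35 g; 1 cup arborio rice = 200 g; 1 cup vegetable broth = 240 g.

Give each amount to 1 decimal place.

Scaling factor: 2/5 = 0.4.
vegetable broth: (2 cup + 9 tbsp = 2.5625 cup) × 2/5 × 240 g/cup = 246.0 g
basmati rice: 2 oz × 2/5 × 28.35 g/oz ≈ 22.7 g
quinoa: 0.5 lb × 2/5 × 16 oz/lb × 28.35 g/oz ≈ 90.7 g
arborio rice: 1.75 cup × 2/5 × 200 g/cup ÷ 28.35 g/oz ≈ 4.9 oz
breadcrumbs: 140 g × 2/5 ÷ 28.35 g/oz ≈ 2.0 oz
white rice: 4 oz × 2/5 × 28.35 g/oz ≈ 45.4 g

vegetable broth: 246.0 g; basmati rice: 22.7 g; quinoa: 90.7 g; arborio rice: 4.9 oz; breadcrumbs: 2.0 oz; white rice: 45.4 g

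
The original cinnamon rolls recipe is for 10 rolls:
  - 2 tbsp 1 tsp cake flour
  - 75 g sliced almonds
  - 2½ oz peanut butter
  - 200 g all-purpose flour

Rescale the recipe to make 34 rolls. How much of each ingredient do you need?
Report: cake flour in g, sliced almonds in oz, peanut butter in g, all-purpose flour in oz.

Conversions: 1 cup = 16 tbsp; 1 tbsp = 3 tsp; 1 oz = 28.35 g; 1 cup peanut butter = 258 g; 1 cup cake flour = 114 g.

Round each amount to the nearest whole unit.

cake flour: 57 g; sliced almonds: 9 oz; peanut butter: 241 g; all-purpose flour: 24 oz

Scaling factor: 34/10 = 17/5 = 3.4.
cake flour: (2 tbsp + 1 tsp = 7/3 tbsp) × 17/5 ÷ 16 tbsp/cup × 114 g/cup ≈ 57 g
sliced almonds: 75 g × 17/5 ÷ 28.35 g/oz ≈ 9 oz
peanut butter: 2.5 oz × 17/5 × 28.35 g/oz ≈ 241 g
all-purpose flour: 200 g × 17/5 ÷ 28.35 g/oz ≈ 24 oz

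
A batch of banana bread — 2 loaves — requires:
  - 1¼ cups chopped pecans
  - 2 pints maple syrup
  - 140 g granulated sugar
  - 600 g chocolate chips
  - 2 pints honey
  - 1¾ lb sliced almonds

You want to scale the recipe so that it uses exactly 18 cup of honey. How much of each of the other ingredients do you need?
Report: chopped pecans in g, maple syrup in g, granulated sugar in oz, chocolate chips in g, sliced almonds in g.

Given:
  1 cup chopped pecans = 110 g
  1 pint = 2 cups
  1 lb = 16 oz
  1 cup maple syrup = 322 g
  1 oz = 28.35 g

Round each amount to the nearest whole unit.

chopped pecans: 619 g; maple syrup: 5796 g; granulated sugar: 22 oz; chocolate chips: 2700 g; sliced almonds: 3572 g

The original recipe has 4 cup of honey, so the scaling factor is 18 ÷ 4 = 9/2 = 4.5.
chopped pecans: 1.25 cup × 9/2 × 110 g/cup ≈ 619 g
maple syrup: 2 pint × 9/2 × 2 cup/pint × 322 g/cup = 5796 g
granulated sugar: 140 g × 9/2 ÷ 28.35 g/oz ≈ 22 oz
chocolate chips: 600 g × 9/2 = 2700 g
sliced almonds: 1.75 lb × 9/2 × 16 oz/lb × 28.35 g/oz ≈ 3572 g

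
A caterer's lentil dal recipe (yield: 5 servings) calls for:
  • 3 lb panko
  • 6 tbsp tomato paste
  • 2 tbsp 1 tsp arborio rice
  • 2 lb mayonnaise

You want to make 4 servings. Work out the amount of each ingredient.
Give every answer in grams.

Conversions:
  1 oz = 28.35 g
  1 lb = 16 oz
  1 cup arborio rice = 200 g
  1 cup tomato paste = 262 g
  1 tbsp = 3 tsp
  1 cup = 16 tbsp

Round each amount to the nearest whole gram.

Scaling factor: 4/5 = 0.8.
panko: 3 lb × 4/5 × 16 oz/lb × 28.35 g/oz ≈ 1089 g
tomato paste: 6 tbsp × 4/5 ÷ 16 tbsp/cup × 262 g/cup ≈ 79 g
arborio rice: (2 tbsp + 1 tsp = 7/3 tbsp) × 4/5 ÷ 16 tbsp/cup × 200 g/cup ≈ 23 g
mayonnaise: 2 lb × 4/5 × 16 oz/lb × 28.35 g/oz ≈ 726 g

panko: 1089 g; tomato paste: 79 g; arborio rice: 23 g; mayonnaise: 726 g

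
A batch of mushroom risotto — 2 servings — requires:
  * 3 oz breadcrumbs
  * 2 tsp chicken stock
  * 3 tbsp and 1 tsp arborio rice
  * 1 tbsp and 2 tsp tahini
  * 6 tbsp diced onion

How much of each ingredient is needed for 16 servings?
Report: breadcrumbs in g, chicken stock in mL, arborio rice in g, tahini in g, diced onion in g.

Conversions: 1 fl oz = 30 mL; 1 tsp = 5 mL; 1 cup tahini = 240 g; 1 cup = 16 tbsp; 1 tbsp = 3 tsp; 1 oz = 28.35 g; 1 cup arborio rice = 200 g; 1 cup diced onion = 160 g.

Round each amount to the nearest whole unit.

breadcrumbs: 680 g; chicken stock: 80 mL; arborio rice: 333 g; tahini: 200 g; diced onion: 480 g

Scaling factor: 16/2 = 8.
breadcrumbs: 3 oz × 8 × 28.35 g/oz ≈ 680 g
chicken stock: 2 tsp × 8 × 5 mL/tsp = 80 mL
arborio rice: (3 tbsp + 1 tsp = 10/3 tbsp) × 8 ÷ 16 tbsp/cup × 200 g/cup ≈ 333 g
tahini: (1 tbsp + 2 tsp = 5/3 tbsp) × 8 ÷ 16 tbsp/cup × 240 g/cup = 200 g
diced onion: 6 tbsp × 8 ÷ 16 tbsp/cup × 160 g/cup = 480 g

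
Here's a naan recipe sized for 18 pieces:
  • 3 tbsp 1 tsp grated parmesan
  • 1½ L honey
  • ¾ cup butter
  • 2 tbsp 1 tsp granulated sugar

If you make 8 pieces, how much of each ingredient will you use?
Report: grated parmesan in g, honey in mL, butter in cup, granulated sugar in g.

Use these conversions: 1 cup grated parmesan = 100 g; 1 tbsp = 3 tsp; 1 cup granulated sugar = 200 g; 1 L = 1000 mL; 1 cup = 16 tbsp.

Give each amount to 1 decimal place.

grated parmesan: 9.3 g; honey: 666.7 mL; butter: 0.3 cup; granulated sugar: 13.0 g

Scaling factor: 8/18 = 4/9.
grated parmesan: (3 tbsp + 1 tsp = 10/3 tbsp) × 4/9 ÷ 16 tbsp/cup × 100 g/cup ≈ 9.3 g
honey: 1.5 L × 4/9 × 1000 mL/L ≈ 666.7 mL
butter: 0.75 cup × 4/9 ≈ 0.3 cup
granulated sugar: (2 tbsp + 1 tsp = 7/3 tbsp) × 4/9 ÷ 16 tbsp/cup × 200 g/cup ≈ 13.0 g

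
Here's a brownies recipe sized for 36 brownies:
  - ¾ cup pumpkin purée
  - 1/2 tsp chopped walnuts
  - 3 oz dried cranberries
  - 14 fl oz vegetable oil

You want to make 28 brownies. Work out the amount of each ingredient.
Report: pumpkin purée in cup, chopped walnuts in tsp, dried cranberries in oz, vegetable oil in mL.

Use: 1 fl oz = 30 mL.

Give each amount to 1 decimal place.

pumpkin purée: 0.6 cup; chopped walnuts: 0.4 tsp; dried cranberries: 2.3 oz; vegetable oil: 326.7 mL

Scaling factor: 28/36 = 7/9.
pumpkin purée: 0.75 cup × 7/9 ≈ 0.6 cup
chopped walnuts: 0.5 tsp × 7/9 ≈ 0.4 tsp
dried cranberries: 3 oz × 7/9 ≈ 2.3 oz
vegetable oil: 14 fl oz × 7/9 × 30 mL/fl oz ≈ 326.7 mL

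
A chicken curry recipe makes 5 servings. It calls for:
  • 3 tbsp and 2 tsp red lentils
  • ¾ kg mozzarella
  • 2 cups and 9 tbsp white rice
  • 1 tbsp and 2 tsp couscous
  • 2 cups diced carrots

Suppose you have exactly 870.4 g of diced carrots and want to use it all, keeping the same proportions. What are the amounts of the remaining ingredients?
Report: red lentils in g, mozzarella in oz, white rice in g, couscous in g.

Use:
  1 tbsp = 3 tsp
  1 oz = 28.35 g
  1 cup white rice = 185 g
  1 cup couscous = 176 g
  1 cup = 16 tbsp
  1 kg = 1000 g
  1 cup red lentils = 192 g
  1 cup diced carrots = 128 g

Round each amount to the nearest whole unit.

red lentils: 150 g; mozzarella: 90 oz; white rice: 1612 g; couscous: 62 g

The original recipe has 256 g of diced carrots, so the scaling factor is 870.4 ÷ 256 = 17/5 = 3.4.
red lentils: (3 tbsp + 2 tsp = 11/3 tbsp) × 17/5 ÷ 16 tbsp/cup × 192 g/cup ≈ 150 g
mozzarella: 0.75 kg × 17/5 × 1000 g/kg ÷ 28.35 g/oz ≈ 90 oz
white rice: (2 cup + 9 tbsp = 2.5625 cup) × 17/5 × 185 g/cup ≈ 1612 g
couscous: (1 tbsp + 2 tsp = 5/3 tbsp) × 17/5 ÷ 16 tbsp/cup × 176 g/cup ≈ 62 g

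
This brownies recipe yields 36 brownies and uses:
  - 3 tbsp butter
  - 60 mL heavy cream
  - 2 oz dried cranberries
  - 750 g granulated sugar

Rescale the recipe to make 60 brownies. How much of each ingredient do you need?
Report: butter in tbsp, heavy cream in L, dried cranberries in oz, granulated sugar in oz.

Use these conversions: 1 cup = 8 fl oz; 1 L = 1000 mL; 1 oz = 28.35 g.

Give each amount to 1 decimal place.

Scaling factor: 60/36 = 5/3.
butter: 3 tbsp × 5/3 = 5.0 tbsp
heavy cream: 60 mL × 5/3 ÷ 1000 mL/L = 0.1 L
dried cranberries: 2 oz × 5/3 ≈ 3.3 oz
granulated sugar: 750 g × 5/3 ÷ 28.35 g/oz ≈ 44.1 oz

butter: 5.0 tbsp; heavy cream: 0.1 L; dried cranberries: 3.3 oz; granulated sugar: 44.1 oz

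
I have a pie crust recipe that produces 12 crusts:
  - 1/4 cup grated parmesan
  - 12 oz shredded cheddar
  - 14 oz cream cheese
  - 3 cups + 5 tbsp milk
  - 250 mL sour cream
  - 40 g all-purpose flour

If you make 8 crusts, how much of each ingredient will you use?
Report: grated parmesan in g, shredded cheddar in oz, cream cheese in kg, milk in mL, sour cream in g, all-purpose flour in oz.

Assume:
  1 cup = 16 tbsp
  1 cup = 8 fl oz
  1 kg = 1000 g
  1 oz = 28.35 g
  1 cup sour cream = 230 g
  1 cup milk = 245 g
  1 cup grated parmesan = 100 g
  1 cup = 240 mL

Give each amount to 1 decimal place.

grated parmesan: 16.7 g; shredded cheddar: 8.0 oz; cream cheese: 0.3 kg; milk: 530.0 mL; sour cream: 159.7 g; all-purpose flour: 0.9 oz

Scaling factor: 8/12 = 2/3.
grated parmesan: 0.25 cup × 2/3 × 100 g/cup ≈ 16.7 g
shredded cheddar: 12 oz × 2/3 = 8.0 oz
cream cheese: 14 oz × 2/3 × 28.35 g/oz ÷ 1000 g/kg ≈ 0.3 kg
milk: (3 cup + 5 tbsp = 3.3125 cup) × 2/3 × 240 mL/cup = 530.0 mL
sour cream: 250 mL × 2/3 ÷ 240 mL/cup × 230 g/cup ≈ 159.7 g
all-purpose flour: 40 g × 2/3 ÷ 28.35 g/oz ≈ 0.9 oz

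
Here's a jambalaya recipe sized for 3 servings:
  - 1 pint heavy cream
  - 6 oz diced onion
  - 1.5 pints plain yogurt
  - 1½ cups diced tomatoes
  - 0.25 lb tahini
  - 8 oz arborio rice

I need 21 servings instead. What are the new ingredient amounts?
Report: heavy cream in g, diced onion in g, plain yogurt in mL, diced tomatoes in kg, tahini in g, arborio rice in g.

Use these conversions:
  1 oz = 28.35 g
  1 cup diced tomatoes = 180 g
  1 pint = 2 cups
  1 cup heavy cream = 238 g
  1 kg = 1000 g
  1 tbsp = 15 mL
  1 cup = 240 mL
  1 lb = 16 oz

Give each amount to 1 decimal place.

Scaling factor: 21/3 = 7.
heavy cream: 1 pint × 7 × 2 cup/pint × 238 g/cup = 3332.0 g
diced onion: 6 oz × 7 × 28.35 g/oz = 1190.7 g
plain yogurt: 1.5 pint × 7 × 2 cup/pint × 240 mL/cup = 5040.0 mL
diced tomatoes: 1.5 cup × 7 × 180 g/cup ÷ 1000 g/kg ≈ 1.9 kg
tahini: 0.25 lb × 7 × 16 oz/lb × 28.35 g/oz = 793.8 g
arborio rice: 8 oz × 7 × 28.35 g/oz = 1587.6 g

heavy cream: 3332.0 g; diced onion: 1190.7 g; plain yogurt: 5040.0 mL; diced tomatoes: 1.9 kg; tahini: 793.8 g; arborio rice: 1587.6 g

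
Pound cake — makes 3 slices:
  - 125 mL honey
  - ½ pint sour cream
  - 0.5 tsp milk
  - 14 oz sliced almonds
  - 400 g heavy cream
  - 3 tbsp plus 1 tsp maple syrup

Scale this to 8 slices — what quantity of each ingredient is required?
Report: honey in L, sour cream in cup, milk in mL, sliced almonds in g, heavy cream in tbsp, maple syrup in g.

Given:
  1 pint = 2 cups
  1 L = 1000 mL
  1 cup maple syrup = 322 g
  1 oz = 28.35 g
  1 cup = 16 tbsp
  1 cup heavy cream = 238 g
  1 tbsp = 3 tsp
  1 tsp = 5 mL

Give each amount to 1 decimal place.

honey: 0.3 L; sour cream: 2.7 cup; milk: 6.7 mL; sliced almonds: 1058.4 g; heavy cream: 71.7 tbsp; maple syrup: 178.9 g

Scaling factor: 8/3.
honey: 125 mL × 8/3 ÷ 1000 mL/L ≈ 0.3 L
sour cream: 0.5 pint × 8/3 × 2 cup/pint ≈ 2.7 cup
milk: 0.5 tsp × 8/3 × 5 mL/tsp ≈ 6.7 mL
sliced almonds: 14 oz × 8/3 × 28.35 g/oz = 1058.4 g
heavy cream: 400 g × 8/3 ÷ 238 g/cup × 16 tbsp/cup ≈ 71.7 tbsp
maple syrup: (3 tbsp + 1 tsp = 10/3 tbsp) × 8/3 ÷ 16 tbsp/cup × 322 g/cup ≈ 178.9 g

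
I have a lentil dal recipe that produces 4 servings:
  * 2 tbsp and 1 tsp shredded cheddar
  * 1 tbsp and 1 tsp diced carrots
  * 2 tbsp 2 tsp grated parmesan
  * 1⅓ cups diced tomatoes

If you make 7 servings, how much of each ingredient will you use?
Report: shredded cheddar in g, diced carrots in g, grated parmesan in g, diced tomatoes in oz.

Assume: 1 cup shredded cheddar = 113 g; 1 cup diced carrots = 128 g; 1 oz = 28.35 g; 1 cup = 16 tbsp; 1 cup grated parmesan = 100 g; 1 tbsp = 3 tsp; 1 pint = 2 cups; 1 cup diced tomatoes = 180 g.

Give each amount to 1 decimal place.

shredded cheddar: 28.8 g; diced carrots: 18.7 g; grated parmesan: 29.2 g; diced tomatoes: 14.8 oz

Scaling factor: 7/4 = 1.75.
shredded cheddar: (2 tbsp + 1 tsp = 7/3 tbsp) × 7/4 ÷ 16 tbsp/cup × 113 g/cup ≈ 28.8 g
diced carrots: (1 tbsp + 1 tsp = 4/3 tbsp) × 7/4 ÷ 16 tbsp/cup × 128 g/cup ≈ 18.7 g
grated parmesan: (2 tbsp + 2 tsp = 8/3 tbsp) × 7/4 ÷ 16 tbsp/cup × 100 g/cup ≈ 29.2 g
diced tomatoes: 4/3 cup × 7/4 × 180 g/cup ÷ 28.35 g/oz ≈ 14.8 oz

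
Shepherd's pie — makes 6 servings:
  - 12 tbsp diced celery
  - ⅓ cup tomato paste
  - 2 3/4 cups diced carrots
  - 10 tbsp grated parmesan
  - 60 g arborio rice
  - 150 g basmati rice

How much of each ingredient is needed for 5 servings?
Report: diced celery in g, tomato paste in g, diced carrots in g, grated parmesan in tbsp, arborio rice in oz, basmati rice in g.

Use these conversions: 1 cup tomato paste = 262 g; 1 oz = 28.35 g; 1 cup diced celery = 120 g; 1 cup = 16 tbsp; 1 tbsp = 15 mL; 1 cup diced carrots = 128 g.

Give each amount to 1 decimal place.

Scaling factor: 5/6.
diced celery: 12 tbsp × 5/6 ÷ 16 tbsp/cup × 120 g/cup = 75.0 g
tomato paste: 1/3 cup × 5/6 × 262 g/cup ≈ 72.8 g
diced carrots: 2.75 cup × 5/6 × 128 g/cup ≈ 293.3 g
grated parmesan: 10 tbsp × 5/6 ≈ 8.3 tbsp
arborio rice: 60 g × 5/6 ÷ 28.35 g/oz ≈ 1.8 oz
basmati rice: 150 g × 5/6 = 125.0 g

diced celery: 75.0 g; tomato paste: 72.8 g; diced carrots: 293.3 g; grated parmesan: 8.3 tbsp; arborio rice: 1.8 oz; basmati rice: 125.0 g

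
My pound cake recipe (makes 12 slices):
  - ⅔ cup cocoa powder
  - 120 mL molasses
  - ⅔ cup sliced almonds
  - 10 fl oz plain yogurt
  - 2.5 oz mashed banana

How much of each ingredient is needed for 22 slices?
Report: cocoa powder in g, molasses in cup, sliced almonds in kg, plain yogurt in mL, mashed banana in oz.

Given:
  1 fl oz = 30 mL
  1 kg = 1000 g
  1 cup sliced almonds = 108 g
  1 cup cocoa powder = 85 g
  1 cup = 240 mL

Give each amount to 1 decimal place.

cocoa powder: 103.9 g; molasses: 0.9 cup; sliced almonds: 0.1 kg; plain yogurt: 550.0 mL; mashed banana: 4.6 oz

Scaling factor: 22/12 = 11/6.
cocoa powder: 2/3 cup × 11/6 × 85 g/cup ≈ 103.9 g
molasses: 120 mL × 11/6 ÷ 240 mL/cup ≈ 0.9 cup
sliced almonds: 2/3 cup × 11/6 × 108 g/cup ÷ 1000 g/kg ≈ 0.1 kg
plain yogurt: 10 fl oz × 11/6 × 30 mL/fl oz = 550.0 mL
mashed banana: 2.5 oz × 11/6 ≈ 4.6 oz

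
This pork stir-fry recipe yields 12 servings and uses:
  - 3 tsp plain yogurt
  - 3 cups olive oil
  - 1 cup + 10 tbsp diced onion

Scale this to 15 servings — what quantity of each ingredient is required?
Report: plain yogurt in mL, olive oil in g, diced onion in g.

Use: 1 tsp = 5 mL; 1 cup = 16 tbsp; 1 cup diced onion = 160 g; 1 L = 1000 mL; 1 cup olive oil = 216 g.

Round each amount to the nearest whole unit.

plain yogurt: 19 mL; olive oil: 810 g; diced onion: 325 g

Scaling factor: 15/12 = 5/4 = 1.25.
plain yogurt: 3 tsp × 5/4 × 5 mL/tsp ≈ 19 mL
olive oil: 3 cup × 5/4 × 216 g/cup = 810 g
diced onion: (1 cup + 10 tbsp = 1.625 cup) × 5/4 × 160 g/cup = 325 g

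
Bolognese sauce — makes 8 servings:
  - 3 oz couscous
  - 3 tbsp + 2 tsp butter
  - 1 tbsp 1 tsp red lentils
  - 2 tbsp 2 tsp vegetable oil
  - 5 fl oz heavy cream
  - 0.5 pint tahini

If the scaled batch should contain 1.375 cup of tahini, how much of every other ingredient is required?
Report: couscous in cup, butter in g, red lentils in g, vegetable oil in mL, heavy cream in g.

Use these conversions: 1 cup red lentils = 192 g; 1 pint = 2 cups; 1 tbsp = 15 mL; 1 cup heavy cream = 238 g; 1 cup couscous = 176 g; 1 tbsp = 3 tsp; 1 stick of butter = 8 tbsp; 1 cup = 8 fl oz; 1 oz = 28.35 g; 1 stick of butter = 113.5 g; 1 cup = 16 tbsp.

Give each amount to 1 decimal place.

The original recipe has 1 cup of tahini, so the scaling factor is 1.375 ÷ 1 = 11/8 = 1.375.
couscous: 3 oz × 11/8 × 28.35 g/oz ÷ 176 g/cup ≈ 0.7 cup
butter: (3 tbsp + 2 tsp = 11/3 tbsp) × 11/8 ÷ 8 tbsp/stick × 113.5 g/stick ≈ 71.5 g
red lentils: (1 tbsp + 1 tsp = 4/3 tbsp) × 11/8 ÷ 16 tbsp/cup × 192 g/cup = 22.0 g
vegetable oil: (2 tbsp + 2 tsp = 8/3 tbsp) × 11/8 × 15 mL/tbsp = 55.0 mL
heavy cream: 5 fl oz × 11/8 ÷ 8 fl oz/cup × 238 g/cup ≈ 204.5 g

couscous: 0.7 cup; butter: 71.5 g; red lentils: 22.0 g; vegetable oil: 55.0 mL; heavy cream: 204.5 g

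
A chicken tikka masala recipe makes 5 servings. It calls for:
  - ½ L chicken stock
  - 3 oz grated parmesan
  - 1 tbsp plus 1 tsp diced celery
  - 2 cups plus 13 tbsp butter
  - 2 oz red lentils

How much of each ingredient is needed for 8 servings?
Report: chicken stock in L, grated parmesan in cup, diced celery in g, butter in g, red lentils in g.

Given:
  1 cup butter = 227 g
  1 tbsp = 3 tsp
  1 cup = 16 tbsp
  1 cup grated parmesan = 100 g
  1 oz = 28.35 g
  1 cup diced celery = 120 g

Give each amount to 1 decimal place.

Scaling factor: 8/5 = 1.6.
chicken stock: 0.5 L × 8/5 = 0.8 L
grated parmesan: 3 oz × 8/5 × 28.35 g/oz ÷ 100 g/cup ≈ 1.4 cup
diced celery: (1 tbsp + 1 tsp = 4/3 tbsp) × 8/5 ÷ 16 tbsp/cup × 120 g/cup = 16.0 g
butter: (2 cup + 13 tbsp = 2.8125 cup) × 8/5 × 227 g/cup = 1021.5 g
red lentils: 2 oz × 8/5 × 28.35 g/oz ≈ 90.7 g

chicken stock: 0.8 L; grated parmesan: 1.4 cup; diced celery: 16.0 g; butter: 1021.5 g; red lentils: 90.7 g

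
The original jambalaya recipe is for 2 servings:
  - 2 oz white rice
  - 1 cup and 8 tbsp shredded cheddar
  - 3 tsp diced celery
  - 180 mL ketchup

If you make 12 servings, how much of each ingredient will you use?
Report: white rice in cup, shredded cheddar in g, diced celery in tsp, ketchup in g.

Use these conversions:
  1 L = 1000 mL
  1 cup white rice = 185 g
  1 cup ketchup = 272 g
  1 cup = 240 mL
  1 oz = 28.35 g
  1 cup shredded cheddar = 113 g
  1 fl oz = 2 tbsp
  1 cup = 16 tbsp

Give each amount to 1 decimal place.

white rice: 1.8 cup; shredded cheddar: 1017.0 g; diced celery: 18.0 tsp; ketchup: 1224.0 g

Scaling factor: 12/2 = 6.
white rice: 2 oz × 6 × 28.35 g/oz ÷ 185 g/cup ≈ 1.8 cup
shredded cheddar: (1 cup + 8 tbsp = 1.5 cup) × 6 × 113 g/cup = 1017.0 g
diced celery: 3 tsp × 6 = 18.0 tsp
ketchup: 180 mL × 6 ÷ 240 mL/cup × 272 g/cup = 1224.0 g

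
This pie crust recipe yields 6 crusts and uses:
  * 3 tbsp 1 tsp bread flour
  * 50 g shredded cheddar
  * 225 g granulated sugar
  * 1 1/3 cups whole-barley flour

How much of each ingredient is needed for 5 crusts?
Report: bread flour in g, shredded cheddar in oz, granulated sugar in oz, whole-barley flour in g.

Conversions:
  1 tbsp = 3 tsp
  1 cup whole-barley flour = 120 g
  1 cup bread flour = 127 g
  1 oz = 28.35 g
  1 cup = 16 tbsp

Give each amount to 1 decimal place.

Scaling factor: 5/6.
bread flour: (3 tbsp + 1 tsp = 10/3 tbsp) × 5/6 ÷ 16 tbsp/cup × 127 g/cup ≈ 22.0 g
shredded cheddar: 50 g × 5/6 ÷ 28.35 g/oz ≈ 1.5 oz
granulated sugar: 225 g × 5/6 ÷ 28.35 g/oz ≈ 6.6 oz
whole-barley flour: 4/3 cup × 5/6 × 120 g/cup ≈ 133.3 g

bread flour: 22.0 g; shredded cheddar: 1.5 oz; granulated sugar: 6.6 oz; whole-barley flour: 133.3 g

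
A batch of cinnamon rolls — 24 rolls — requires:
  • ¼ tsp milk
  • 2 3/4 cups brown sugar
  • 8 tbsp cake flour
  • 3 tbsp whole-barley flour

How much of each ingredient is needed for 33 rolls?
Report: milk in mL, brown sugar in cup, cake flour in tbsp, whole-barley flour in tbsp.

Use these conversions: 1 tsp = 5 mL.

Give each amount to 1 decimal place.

milk: 1.7 mL; brown sugar: 3.8 cup; cake flour: 11.0 tbsp; whole-barley flour: 4.1 tbsp

Scaling factor: 33/24 = 11/8 = 1.375.
milk: 0.25 tsp × 11/8 × 5 mL/tsp ≈ 1.7 mL
brown sugar: 2.75 cup × 11/8 ≈ 3.8 cup
cake flour: 8 tbsp × 11/8 = 11.0 tbsp
whole-barley flour: 3 tbsp × 11/8 ≈ 4.1 tbsp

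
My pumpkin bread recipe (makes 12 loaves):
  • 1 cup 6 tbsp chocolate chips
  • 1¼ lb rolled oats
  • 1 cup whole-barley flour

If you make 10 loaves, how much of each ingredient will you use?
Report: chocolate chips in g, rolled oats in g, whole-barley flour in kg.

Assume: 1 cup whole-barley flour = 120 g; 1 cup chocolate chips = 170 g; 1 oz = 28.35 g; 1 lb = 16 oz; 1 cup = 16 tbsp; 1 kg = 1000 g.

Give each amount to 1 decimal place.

chocolate chips: 194.8 g; rolled oats: 472.5 g; whole-barley flour: 0.1 kg

Scaling factor: 10/12 = 5/6.
chocolate chips: (1 cup + 6 tbsp = 1.375 cup) × 5/6 × 170 g/cup ≈ 194.8 g
rolled oats: 1.25 lb × 5/6 × 16 oz/lb × 28.35 g/oz = 472.5 g
whole-barley flour: 1 cup × 5/6 × 120 g/cup ÷ 1000 g/kg = 0.1 kg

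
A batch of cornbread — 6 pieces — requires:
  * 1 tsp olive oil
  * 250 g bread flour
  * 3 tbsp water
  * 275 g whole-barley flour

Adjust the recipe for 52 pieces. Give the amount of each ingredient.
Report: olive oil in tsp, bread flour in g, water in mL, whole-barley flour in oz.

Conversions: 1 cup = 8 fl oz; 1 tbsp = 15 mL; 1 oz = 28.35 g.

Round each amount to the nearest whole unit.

Scaling factor: 52/6 = 26/3.
olive oil: 1 tsp × 26/3 ≈ 9 tsp
bread flour: 250 g × 26/3 ≈ 2167 g
water: 3 tbsp × 26/3 × 15 mL/tbsp = 390 mL
whole-barley flour: 275 g × 26/3 ÷ 28.35 g/oz ≈ 84 oz

olive oil: 9 tsp; bread flour: 2167 g; water: 390 mL; whole-barley flour: 84 oz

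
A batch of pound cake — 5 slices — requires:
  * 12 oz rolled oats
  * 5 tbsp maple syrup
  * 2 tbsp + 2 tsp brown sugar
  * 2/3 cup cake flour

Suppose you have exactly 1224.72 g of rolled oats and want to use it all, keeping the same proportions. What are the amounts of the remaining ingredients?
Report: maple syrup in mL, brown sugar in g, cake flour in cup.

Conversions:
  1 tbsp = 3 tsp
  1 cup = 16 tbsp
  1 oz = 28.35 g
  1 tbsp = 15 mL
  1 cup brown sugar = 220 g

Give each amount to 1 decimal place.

maple syrup: 270.0 mL; brown sugar: 132.0 g; cake flour: 2.4 cup

The original recipe has 340.2 g of rolled oats, so the scaling factor is 1224.72 ÷ 340.2 = 18/5 = 3.6.
maple syrup: 5 tbsp × 18/5 × 15 mL/tbsp = 270.0 mL
brown sugar: (2 tbsp + 2 tsp = 8/3 tbsp) × 18/5 ÷ 16 tbsp/cup × 220 g/cup = 132.0 g
cake flour: 2/3 cup × 18/5 = 2.4 cup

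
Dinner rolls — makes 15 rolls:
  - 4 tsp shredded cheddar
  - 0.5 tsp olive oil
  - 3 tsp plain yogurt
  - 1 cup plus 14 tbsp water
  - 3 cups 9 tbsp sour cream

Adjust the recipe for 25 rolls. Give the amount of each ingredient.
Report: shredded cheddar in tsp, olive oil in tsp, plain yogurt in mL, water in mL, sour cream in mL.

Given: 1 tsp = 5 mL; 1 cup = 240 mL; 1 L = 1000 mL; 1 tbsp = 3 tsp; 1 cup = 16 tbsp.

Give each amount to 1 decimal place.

shredded cheddar: 6.7 tsp; olive oil: 0.8 tsp; plain yogurt: 25.0 mL; water: 750.0 mL; sour cream: 1425.0 mL

Scaling factor: 25/15 = 5/3.
shredded cheddar: 4 tsp × 5/3 ≈ 6.7 tsp
olive oil: 0.5 tsp × 5/3 ≈ 0.8 tsp
plain yogurt: 3 tsp × 5/3 × 5 mL/tsp = 25.0 mL
water: (1 cup + 14 tbsp = 1.875 cup) × 5/3 × 240 mL/cup = 750.0 mL
sour cream: (3 cup + 9 tbsp = 3.5625 cup) × 5/3 × 240 mL/cup = 1425.0 mL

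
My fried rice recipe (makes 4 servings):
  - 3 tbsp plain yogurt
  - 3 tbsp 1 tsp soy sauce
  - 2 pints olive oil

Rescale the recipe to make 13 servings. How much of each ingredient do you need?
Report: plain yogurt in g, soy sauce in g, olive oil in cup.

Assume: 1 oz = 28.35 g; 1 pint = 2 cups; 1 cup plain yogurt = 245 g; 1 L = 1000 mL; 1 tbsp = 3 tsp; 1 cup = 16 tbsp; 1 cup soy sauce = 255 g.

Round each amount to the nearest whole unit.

plain yogurt: 149 g; soy sauce: 173 g; olive oil: 13 cup

Scaling factor: 13/4 = 3.25.
plain yogurt: 3 tbsp × 13/4 ÷ 16 tbsp/cup × 245 g/cup ≈ 149 g
soy sauce: (3 tbsp + 1 tsp = 10/3 tbsp) × 13/4 ÷ 16 tbsp/cup × 255 g/cup ≈ 173 g
olive oil: 2 pint × 13/4 × 2 cup/pint = 13 cup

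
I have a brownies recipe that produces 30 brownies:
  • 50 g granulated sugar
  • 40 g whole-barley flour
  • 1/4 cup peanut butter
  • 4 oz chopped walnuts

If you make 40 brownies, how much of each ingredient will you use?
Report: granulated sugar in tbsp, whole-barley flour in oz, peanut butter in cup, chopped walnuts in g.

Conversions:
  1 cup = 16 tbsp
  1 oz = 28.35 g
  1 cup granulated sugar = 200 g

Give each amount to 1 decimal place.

granulated sugar: 5.3 tbsp; whole-barley flour: 1.9 oz; peanut butter: 0.3 cup; chopped walnuts: 151.2 g

Scaling factor: 40/30 = 4/3.
granulated sugar: 50 g × 4/3 ÷ 200 g/cup × 16 tbsp/cup ≈ 5.3 tbsp
whole-barley flour: 40 g × 4/3 ÷ 28.35 g/oz ≈ 1.9 oz
peanut butter: 0.25 cup × 4/3 ≈ 0.3 cup
chopped walnuts: 4 oz × 4/3 × 28.35 g/oz = 151.2 g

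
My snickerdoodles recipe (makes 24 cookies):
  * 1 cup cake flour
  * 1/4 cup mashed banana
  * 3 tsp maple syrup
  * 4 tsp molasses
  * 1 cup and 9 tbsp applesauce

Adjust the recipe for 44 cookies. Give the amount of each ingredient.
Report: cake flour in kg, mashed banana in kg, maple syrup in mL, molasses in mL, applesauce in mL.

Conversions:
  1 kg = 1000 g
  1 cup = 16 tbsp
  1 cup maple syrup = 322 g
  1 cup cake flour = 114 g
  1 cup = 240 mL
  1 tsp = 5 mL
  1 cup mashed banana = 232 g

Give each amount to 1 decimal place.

cake flour: 0.2 kg; mashed banana: 0.1 kg; maple syrup: 27.5 mL; molasses: 36.7 mL; applesauce: 687.5 mL

Scaling factor: 44/24 = 11/6.
cake flour: 1 cup × 11/6 × 114 g/cup ÷ 1000 g/kg ≈ 0.2 kg
mashed banana: 0.25 cup × 11/6 × 232 g/cup ÷ 1000 g/kg ≈ 0.1 kg
maple syrup: 3 tsp × 11/6 × 5 mL/tsp = 27.5 mL
molasses: 4 tsp × 11/6 × 5 mL/tsp ≈ 36.7 mL
applesauce: (1 cup + 9 tbsp = 1.5625 cup) × 11/6 × 240 mL/cup = 687.5 mL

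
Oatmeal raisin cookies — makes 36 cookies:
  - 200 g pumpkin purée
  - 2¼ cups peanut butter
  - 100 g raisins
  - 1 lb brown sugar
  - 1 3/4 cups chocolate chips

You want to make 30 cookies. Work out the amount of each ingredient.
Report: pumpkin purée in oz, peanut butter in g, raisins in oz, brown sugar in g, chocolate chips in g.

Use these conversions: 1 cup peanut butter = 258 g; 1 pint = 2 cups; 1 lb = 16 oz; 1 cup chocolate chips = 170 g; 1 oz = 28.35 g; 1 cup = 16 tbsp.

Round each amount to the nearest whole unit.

pumpkin purée: 6 oz; peanut butter: 484 g; raisins: 3 oz; brown sugar: 378 g; chocolate chips: 248 g

Scaling factor: 30/36 = 5/6.
pumpkin purée: 200 g × 5/6 ÷ 28.35 g/oz ≈ 6 oz
peanut butter: 2.25 cup × 5/6 × 258 g/cup ≈ 484 g
raisins: 100 g × 5/6 ÷ 28.35 g/oz ≈ 3 oz
brown sugar: 1 lb × 5/6 × 16 oz/lb × 28.35 g/oz = 378 g
chocolate chips: 1.75 cup × 5/6 × 170 g/cup ≈ 248 g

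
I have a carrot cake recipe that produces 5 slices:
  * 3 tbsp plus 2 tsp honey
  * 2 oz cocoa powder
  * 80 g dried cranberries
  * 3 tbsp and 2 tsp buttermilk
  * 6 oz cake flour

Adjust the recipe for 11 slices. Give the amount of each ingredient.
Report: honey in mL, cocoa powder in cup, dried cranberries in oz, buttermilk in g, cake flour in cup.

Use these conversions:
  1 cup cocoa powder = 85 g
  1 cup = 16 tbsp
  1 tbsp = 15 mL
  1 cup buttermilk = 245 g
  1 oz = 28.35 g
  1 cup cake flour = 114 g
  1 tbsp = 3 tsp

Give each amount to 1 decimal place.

honey: 121.0 mL; cocoa powder: 1.5 cup; dried cranberries: 6.2 oz; buttermilk: 123.5 g; cake flour: 3.3 cup

Scaling factor: 11/5 = 2.2.
honey: (3 tbsp + 2 tsp = 11/3 tbsp) × 11/5 × 15 mL/tbsp = 121.0 mL
cocoa powder: 2 oz × 11/5 × 28.35 g/oz ÷ 85 g/cup ≈ 1.5 cup
dried cranberries: 80 g × 11/5 ÷ 28.35 g/oz ≈ 6.2 oz
buttermilk: (3 tbsp + 2 tsp = 11/3 tbsp) × 11/5 ÷ 16 tbsp/cup × 245 g/cup ≈ 123.5 g
cake flour: 6 oz × 11/5 × 28.35 g/oz ÷ 114 g/cup ≈ 3.3 cup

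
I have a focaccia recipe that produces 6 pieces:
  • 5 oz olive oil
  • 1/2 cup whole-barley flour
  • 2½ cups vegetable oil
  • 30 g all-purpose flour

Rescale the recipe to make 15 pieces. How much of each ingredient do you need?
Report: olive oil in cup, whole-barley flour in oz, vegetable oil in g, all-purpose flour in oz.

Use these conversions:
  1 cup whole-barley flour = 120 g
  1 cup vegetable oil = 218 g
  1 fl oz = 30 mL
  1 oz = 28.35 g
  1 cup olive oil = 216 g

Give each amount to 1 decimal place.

olive oil: 1.6 cup; whole-barley flour: 5.3 oz; vegetable oil: 1362.5 g; all-purpose flour: 2.6 oz

Scaling factor: 15/6 = 5/2 = 2.5.
olive oil: 5 oz × 5/2 × 28.35 g/oz ÷ 216 g/cup ≈ 1.6 cup
whole-barley flour: 0.5 cup × 5/2 × 120 g/cup ÷ 28.35 g/oz ≈ 5.3 oz
vegetable oil: 2.5 cup × 5/2 × 218 g/cup = 1362.5 g
all-purpose flour: 30 g × 5/2 ÷ 28.35 g/oz ≈ 2.6 oz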